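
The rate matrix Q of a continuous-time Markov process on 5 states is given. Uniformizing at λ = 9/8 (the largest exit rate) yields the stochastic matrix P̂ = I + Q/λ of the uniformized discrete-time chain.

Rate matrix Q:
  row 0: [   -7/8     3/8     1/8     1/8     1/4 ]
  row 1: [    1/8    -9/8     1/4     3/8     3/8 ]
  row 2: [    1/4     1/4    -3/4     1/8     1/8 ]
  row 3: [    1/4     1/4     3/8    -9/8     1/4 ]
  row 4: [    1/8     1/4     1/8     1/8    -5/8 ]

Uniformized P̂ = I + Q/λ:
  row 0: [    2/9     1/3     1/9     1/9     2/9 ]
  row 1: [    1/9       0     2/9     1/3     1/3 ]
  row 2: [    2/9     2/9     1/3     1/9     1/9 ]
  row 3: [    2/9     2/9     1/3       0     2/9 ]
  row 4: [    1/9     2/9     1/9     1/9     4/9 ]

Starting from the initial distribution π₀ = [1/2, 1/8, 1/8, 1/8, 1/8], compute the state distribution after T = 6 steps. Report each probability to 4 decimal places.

t=0: π = [0.5000, 0.1250, 0.1250, 0.1250, 0.1250]
t=1: π = [0.1944, 0.2500, 0.1806, 0.1250, 0.2500]
t=2: π = [0.1667, 0.1883, 0.2068, 0.1528, 0.2855]
t=3: π = [0.1696, 0.1989, 0.2119, 0.1360, 0.2836]
t=4: π = [0.1686, 0.1969, 0.2105, 0.1402, 0.2838]
t=5: π = [0.1688, 0.1972, 0.2109, 0.1393, 0.2838]
t=6: π = [0.1688, 0.1972, 0.2108, 0.1395, 0.2838]

π = [0.1688, 0.1972, 0.2108, 0.1395, 0.2838]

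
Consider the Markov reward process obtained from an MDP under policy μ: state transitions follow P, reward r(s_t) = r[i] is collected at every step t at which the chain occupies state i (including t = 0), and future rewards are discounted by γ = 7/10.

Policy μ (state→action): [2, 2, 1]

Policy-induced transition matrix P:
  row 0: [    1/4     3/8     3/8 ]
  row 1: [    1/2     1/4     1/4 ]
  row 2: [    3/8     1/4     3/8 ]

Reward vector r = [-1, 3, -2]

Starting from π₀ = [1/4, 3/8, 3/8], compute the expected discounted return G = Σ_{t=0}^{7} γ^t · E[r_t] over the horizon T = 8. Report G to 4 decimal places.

t=0: π = [0.2500, 0.3750, 0.3750], E[r] = 0.1250, γ^t·E[r] = 0.125000, running G = 0.125000
t=1: π = [0.3906, 0.2813, 0.3281], E[r] = -0.2031, γ^t·E[r] = -0.142188, running G = -0.017188
t=2: π = [0.3613, 0.2988, 0.3398], E[r] = -0.1445, γ^t·E[r] = -0.070820, running G = -0.088008
t=3: π = [0.3672, 0.2952, 0.3376], E[r] = -0.1570, γ^t·E[r] = -0.053845, running G = -0.141853
t=4: π = [0.3660, 0.2959, 0.3381], E[r] = -0.1545, γ^t·E[r] = -0.037098, running G = -0.178951
t=5: π = [0.3662, 0.2957, 0.3380], E[r] = -0.1550, γ^t·E[r] = -0.026053, running G = -0.205004
t=6: π = [0.3662, 0.2958, 0.3380], E[r] = -0.1549, γ^t·E[r] = -0.018225, running G = -0.223229
t=7: π = [0.3662, 0.2958, 0.3380], E[r] = -0.1549, γ^t·E[r] = -0.012759, running G = -0.235989

G = -0.2360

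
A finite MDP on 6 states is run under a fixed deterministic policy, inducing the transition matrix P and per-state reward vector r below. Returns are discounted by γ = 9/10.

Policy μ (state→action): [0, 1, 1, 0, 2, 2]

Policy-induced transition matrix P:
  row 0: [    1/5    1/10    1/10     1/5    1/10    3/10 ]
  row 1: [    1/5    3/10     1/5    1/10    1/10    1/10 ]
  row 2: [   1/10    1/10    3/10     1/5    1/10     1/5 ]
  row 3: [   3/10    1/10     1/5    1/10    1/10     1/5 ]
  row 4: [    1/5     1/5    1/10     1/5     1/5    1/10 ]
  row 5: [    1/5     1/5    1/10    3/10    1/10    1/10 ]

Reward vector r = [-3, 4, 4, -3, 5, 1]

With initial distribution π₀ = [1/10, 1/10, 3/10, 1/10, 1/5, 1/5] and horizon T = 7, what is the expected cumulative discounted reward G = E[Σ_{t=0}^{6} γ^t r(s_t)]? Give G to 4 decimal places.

t=0: π = [0.1000, 0.1000, 0.3000, 0.1000, 0.2000, 0.2000], E[r] = 2.2000, γ^t·E[r] = 2.200000, running G = 2.200000
t=1: π = [0.1800, 0.1600, 0.1800, 0.2000, 0.1200, 0.1600], E[r] = 0.9800, γ^t·E[r] = 0.882000, running G = 3.082000
t=2: π = [0.2020, 0.1600, 0.1720, 0.1800, 0.1120, 0.1740], E[r] = 0.9160, γ^t·E[r] = 0.741960, running G = 3.823960
t=3: π = [0.2008, 0.1606, 0.1684, 0.1834, 0.1112, 0.1756], E[r] = 0.8950, γ^t·E[r] = 0.652455, running G = 4.476415
t=4: π = [0.2015, 0.1608, 0.1681, 0.1832, 0.1111, 0.1753], E[r] = 0.8925, γ^t·E[r] = 0.585556, running G = 5.061971
t=5: π = [0.2015, 0.1608, 0.1680, 0.1831, 0.1111, 0.1754], E[r] = 0.8923, γ^t·E[r] = 0.526905, running G = 5.588876
t=6: π = [0.2015, 0.1608, 0.1680, 0.1831, 0.1111, 0.1754], E[r] = 0.8922, γ^t·E[r] = 0.474171, running G = 6.063047

G = 6.0630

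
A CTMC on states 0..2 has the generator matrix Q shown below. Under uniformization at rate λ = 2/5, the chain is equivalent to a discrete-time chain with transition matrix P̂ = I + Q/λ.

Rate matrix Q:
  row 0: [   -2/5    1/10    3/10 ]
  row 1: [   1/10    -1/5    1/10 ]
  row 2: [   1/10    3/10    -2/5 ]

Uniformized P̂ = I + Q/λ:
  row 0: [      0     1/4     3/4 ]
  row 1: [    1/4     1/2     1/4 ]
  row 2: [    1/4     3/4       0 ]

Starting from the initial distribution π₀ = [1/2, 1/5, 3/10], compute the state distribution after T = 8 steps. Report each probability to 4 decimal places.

t=0: π = [0.5000, 0.2000, 0.3000]
t=1: π = [0.1250, 0.4500, 0.4250]
t=2: π = [0.2188, 0.5750, 0.2063]
t=3: π = [0.1953, 0.4969, 0.3078]
t=4: π = [0.2012, 0.5281, 0.2707]
t=5: π = [0.1997, 0.5174, 0.2829]
t=6: π = [0.2001, 0.5208, 0.2791]
t=7: π = [0.2000, 0.5198, 0.2803]
t=8: π = [0.2000, 0.5201, 0.2799]

π = [0.2000, 0.5201, 0.2799]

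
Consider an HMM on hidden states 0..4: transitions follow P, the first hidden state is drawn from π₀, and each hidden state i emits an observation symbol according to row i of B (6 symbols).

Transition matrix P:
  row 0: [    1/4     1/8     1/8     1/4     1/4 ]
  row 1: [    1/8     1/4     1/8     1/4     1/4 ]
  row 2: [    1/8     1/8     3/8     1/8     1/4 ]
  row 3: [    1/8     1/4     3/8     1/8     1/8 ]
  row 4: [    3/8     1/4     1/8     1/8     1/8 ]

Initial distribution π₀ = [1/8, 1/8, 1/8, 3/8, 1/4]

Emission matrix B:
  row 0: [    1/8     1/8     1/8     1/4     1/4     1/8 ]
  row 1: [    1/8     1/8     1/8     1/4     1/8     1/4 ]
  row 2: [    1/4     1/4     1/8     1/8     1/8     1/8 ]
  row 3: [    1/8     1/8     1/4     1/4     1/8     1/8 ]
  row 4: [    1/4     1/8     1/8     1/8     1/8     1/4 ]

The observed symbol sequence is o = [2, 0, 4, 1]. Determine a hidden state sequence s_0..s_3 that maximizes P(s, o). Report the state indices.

t=0: δ = [1.562e-02, 1.562e-02, 1.562e-02, 9.375e-02, 3.125e-02]  (obs o_0=2)
t=1: δ = [1.465e-03, 2.930e-03, 8.789e-03, 1.465e-03, 2.930e-03]  ψ = [3, 3, 3, 3, 3]  (obs o_1=0)
t=2: δ = [2.747e-04, 1.373e-04, 4.120e-04, 1.373e-04, 2.747e-04]  ψ = [2, 2, 2, 2, 2]  (obs o_2=4)
t=3: δ = [1.287e-05, 8.583e-06, 3.862e-05, 8.583e-06, 1.287e-05]  ψ = [4, 4, 2, 0, 2]  (obs o_3=1)
backtrack: best end state = 2; path = [3, 2, 2, 2]

path = [3, 2, 2, 2]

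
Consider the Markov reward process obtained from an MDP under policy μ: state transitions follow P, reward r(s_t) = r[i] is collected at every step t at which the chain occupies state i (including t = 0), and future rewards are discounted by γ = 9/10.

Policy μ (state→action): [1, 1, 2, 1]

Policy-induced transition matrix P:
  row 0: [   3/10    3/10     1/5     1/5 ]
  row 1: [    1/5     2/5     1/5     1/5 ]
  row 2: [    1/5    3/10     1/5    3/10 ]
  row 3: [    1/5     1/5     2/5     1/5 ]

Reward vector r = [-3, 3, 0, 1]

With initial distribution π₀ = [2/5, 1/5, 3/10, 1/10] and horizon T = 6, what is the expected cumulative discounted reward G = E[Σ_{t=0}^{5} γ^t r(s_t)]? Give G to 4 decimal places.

t=0: π = [0.4000, 0.2000, 0.3000, 0.1000], E[r] = -0.5000, γ^t·E[r] = -0.500000, running G = -0.500000
t=1: π = [0.2400, 0.3100, 0.2200, 0.2300], E[r] = 0.4400, γ^t·E[r] = 0.396000, running G = -0.104000
t=2: π = [0.2240, 0.3080, 0.2460, 0.2220], E[r] = 0.4740, γ^t·E[r] = 0.383940, running G = 0.279940
t=3: π = [0.2224, 0.3086, 0.2444, 0.2246], E[r] = 0.4832, γ^t·E[r] = 0.352253, running G = 0.632193
t=4: π = [0.2222, 0.3084, 0.2449, 0.2244], E[r] = 0.4829, γ^t·E[r] = 0.316844, running G = 0.949037
t=5: π = [0.2222, 0.3084, 0.2449, 0.2245], E[r] = 0.4830, γ^t·E[r] = 0.285211, running G = 1.234248

G = 1.2342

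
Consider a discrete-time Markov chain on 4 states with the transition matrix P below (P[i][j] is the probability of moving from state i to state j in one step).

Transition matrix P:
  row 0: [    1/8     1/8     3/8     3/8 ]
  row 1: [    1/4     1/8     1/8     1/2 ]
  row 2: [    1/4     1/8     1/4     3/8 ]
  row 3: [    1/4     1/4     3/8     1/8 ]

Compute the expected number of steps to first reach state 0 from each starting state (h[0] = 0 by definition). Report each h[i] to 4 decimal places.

h = [0.0000, 4.0000, 4.0000, 4.0000]

First-step conditioning: h[0] = 0; for i ≠ 0, h[i] = 1 + Σ_k P[i][k]·h[k].
  h[1] = 1 + 1/8·h[1] + 1/8·h[2] + 1/2·h[3]
  h[2] = 1 + 1/8·h[1] + 1/4·h[2] + 3/8·h[3]
  h[3] = 1 + 1/4·h[1] + 3/8·h[2] + 1/8·h[3]
Solving the 3×3 linear system over states ≠ 0 gives exactly h = [0, 4, 4, 4] (h[0] = 0 is the target).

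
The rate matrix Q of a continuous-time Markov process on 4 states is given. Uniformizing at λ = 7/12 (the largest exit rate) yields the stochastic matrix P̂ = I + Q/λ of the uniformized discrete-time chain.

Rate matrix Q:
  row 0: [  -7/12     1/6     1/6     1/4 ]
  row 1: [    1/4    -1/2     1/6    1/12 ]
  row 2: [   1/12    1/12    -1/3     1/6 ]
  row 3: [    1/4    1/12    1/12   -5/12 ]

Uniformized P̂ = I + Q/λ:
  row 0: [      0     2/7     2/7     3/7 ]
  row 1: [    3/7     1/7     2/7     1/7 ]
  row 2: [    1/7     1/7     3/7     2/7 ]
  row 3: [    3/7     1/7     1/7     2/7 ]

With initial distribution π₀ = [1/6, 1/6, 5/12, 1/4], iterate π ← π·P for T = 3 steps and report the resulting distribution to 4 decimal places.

t=0: π = [0.1667, 0.1667, 0.4167, 0.2500]
t=1: π = [0.2381, 0.1667, 0.3095, 0.2857]
t=2: π = [0.2381, 0.1769, 0.2891, 0.2959]
t=3: π = [0.2439, 0.1769, 0.2847, 0.2945]

π = [0.2439, 0.1769, 0.2847, 0.2945]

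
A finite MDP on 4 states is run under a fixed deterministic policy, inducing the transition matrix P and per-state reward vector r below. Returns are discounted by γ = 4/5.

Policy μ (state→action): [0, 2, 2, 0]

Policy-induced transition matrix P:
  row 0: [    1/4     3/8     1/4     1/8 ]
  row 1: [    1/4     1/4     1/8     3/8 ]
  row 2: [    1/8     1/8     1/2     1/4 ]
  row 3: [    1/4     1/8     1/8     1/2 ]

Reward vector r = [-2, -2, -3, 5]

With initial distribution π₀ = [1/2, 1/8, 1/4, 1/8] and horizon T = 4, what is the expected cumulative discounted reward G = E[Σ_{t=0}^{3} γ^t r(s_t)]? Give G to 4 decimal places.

t=0: π = [0.5000, 0.1250, 0.2500, 0.1250], E[r] = -1.3750, γ^t·E[r] = -1.375000, running G = -1.375000
t=1: π = [0.2188, 0.2656, 0.2813, 0.2344], E[r] = -0.6406, γ^t·E[r] = -0.512500, running G = -1.887500
t=2: π = [0.2148, 0.2129, 0.2578, 0.3145], E[r] = -0.0566, γ^t·E[r] = -0.036250, running G = -1.923750
t=3: π = [0.2178, 0.2053, 0.2485, 0.3284], E[r] = 0.0500, γ^t·E[r] = 0.025625, running G = -1.898125

G = -1.8981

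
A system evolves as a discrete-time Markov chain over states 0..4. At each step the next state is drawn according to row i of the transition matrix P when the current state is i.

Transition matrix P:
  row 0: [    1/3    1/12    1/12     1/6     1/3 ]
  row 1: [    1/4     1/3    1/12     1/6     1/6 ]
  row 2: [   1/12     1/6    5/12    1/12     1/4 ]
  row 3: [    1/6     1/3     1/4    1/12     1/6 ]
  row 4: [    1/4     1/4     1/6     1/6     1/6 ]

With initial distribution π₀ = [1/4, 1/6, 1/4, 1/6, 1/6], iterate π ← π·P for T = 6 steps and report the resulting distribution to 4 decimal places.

t=0: π = [0.2500, 0.1667, 0.2500, 0.1667, 0.1667]
t=1: π = [0.2153, 0.2153, 0.2083, 0.1319, 0.2292]
t=2: π = [0.2222, 0.2257, 0.1939, 0.1383, 0.2199]
t=3: π = [0.2247, 0.2271, 0.1893, 0.1390, 0.2199]
t=4: π = [0.2256, 0.2273, 0.1879, 0.1393, 0.2199]
t=5: π = [0.2259, 0.2273, 0.1875, 0.1394, 0.2199]
t=6: π = [0.2260, 0.2273, 0.1874, 0.1394, 0.2199]

π = [0.2260, 0.2273, 0.1874, 0.1394, 0.2199]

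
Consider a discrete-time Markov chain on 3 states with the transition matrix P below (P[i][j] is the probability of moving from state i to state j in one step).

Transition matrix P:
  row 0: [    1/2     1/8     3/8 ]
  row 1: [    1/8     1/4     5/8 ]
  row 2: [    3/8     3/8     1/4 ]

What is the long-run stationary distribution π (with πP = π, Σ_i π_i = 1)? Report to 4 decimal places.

π = [0.3559, 0.2542, 0.3898]

Balance equations π_j = Σ_i π_i·P[i][j]:
  π_0 = 1/2·π_0 + 1/8·π_1 + 3/8·π_2
  π_1 = 1/8·π_0 + 1/4·π_1 + 3/8·π_2
  normalize: π_0 + π_1 + π_2 = 1
Solving the linear system gives exactly π = [21/59, 15/59, 23/59].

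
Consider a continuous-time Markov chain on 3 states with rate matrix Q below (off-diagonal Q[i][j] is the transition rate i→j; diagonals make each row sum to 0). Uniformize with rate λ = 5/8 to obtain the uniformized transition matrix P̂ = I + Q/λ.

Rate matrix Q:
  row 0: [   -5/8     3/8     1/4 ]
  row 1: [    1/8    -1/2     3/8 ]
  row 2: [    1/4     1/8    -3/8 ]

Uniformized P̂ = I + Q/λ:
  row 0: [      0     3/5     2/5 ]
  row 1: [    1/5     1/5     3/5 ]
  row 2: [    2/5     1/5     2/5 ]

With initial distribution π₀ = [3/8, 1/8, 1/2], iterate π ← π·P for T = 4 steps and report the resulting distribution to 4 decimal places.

π = [0.2424, 0.2984, 0.4592]

t=0: π = [0.3750, 0.1250, 0.5000]
t=1: π = [0.2250, 0.3500, 0.4250]
t=2: π = [0.2400, 0.2900, 0.4700]
t=3: π = [0.2460, 0.2960, 0.4580]
t=4: π = [0.2424, 0.2984, 0.4592]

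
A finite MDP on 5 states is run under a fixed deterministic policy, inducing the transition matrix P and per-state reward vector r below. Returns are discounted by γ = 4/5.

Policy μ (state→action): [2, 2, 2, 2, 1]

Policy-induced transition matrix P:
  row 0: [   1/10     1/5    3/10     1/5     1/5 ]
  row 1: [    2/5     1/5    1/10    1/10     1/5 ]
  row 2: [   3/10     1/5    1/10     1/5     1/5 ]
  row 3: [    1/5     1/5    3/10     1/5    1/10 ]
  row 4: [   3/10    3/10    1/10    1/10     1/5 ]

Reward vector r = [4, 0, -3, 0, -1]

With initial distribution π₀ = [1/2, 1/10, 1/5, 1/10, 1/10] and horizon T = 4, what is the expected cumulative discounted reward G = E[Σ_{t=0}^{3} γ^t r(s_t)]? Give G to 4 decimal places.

G = 1.6199

t=0: π = [0.5000, 0.1000, 0.2000, 0.1000, 0.1000], E[r] = 1.3000, γ^t·E[r] = 1.300000, running G = 1.300000
t=1: π = [0.2000, 0.2100, 0.2200, 0.1800, 0.1900], E[r] = -0.0500, γ^t·E[r] = -0.040000, running G = 1.260000
t=2: π = [0.2630, 0.2190, 0.1760, 0.1600, 0.1820], E[r] = 0.3420, γ^t·E[r] = 0.218880, running G = 1.478880
t=3: π = [0.2533, 0.2182, 0.1846, 0.1599, 0.1840], E[r] = 0.2754, γ^t·E[r] = 0.141005, running G = 1.619885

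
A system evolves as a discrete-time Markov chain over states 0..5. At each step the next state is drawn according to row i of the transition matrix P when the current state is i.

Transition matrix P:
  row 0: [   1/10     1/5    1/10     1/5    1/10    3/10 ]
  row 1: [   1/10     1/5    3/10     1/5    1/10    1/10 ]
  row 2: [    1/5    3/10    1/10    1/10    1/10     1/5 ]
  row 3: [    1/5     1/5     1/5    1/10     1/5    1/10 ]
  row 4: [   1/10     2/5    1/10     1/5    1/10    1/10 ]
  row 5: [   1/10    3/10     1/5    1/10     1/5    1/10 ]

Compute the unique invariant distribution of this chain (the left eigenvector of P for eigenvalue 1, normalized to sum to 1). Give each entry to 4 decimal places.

Balance equations π_j = Σ_i π_i·P[i][j]:
  π_0 = 1/10·π_0 + 1/10·π_1 + 1/5·π_2 + 1/5·π_3 + 1/10·π_4 + 1/10·π_5
  π_1 = 1/5·π_0 + 1/5·π_1 + 3/10·π_2 + 1/5·π_3 + 2/5·π_4 + 3/10·π_5
  π_2 = 1/10·π_0 + 3/10·π_1 + 1/10·π_2 + 1/5·π_3 + 1/10·π_4 + 1/5·π_5
  π_3 = 1/5·π_0 + 1/5·π_1 + 1/10·π_2 + 1/10·π_3 + 1/5·π_4 + 1/10·π_5
  π_4 = 1/10·π_0 + 1/10·π_1 + 1/10·π_2 + 1/5·π_3 + 1/10·π_4 + 1/5·π_5
  normalize: π_0 + π_1 + π_2 + π_3 + π_4 + π_5 = 1
Solving the linear system gives exactly π = [1494/11203, 8690/33609, 6097/33609, 5114/33609, 1453/11203, 4867/33609].

π = [0.1334, 0.2586, 0.1814, 0.1522, 0.1297, 0.1448]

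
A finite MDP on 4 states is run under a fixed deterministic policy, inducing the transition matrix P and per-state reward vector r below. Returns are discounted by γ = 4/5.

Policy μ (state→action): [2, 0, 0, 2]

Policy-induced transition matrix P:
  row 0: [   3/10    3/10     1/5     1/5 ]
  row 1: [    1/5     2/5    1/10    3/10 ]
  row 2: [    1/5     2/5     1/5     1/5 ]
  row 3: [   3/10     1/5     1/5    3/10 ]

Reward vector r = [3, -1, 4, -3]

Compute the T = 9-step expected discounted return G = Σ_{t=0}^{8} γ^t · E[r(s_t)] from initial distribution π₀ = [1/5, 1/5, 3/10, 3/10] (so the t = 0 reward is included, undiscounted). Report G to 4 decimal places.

G = 1.8428

t=0: π = [0.2000, 0.2000, 0.3000, 0.3000], E[r] = 0.7000, γ^t·E[r] = 0.700000, running G = 0.700000
t=1: π = [0.2500, 0.3200, 0.1800, 0.2500], E[r] = 0.4000, γ^t·E[r] = 0.320000, running G = 1.020000
t=2: π = [0.2500, 0.3250, 0.1680, 0.2570], E[r] = 0.3260, γ^t·E[r] = 0.208640, running G = 1.228640
t=3: π = [0.2507, 0.3236, 0.1675, 0.2582], E[r] = 0.3239, γ^t·E[r] = 0.165837, running G = 1.394477
t=4: π = [0.2509, 0.3233, 0.1676, 0.2582], E[r] = 0.3254, γ^t·E[r] = 0.133284, running G = 1.527761
t=5: π = [0.2509, 0.3233, 0.1677, 0.2581], E[r] = 0.3257, γ^t·E[r] = 0.106722, running G = 1.634482
t=6: π = [0.2509, 0.3233, 0.1677, 0.2581], E[r] = 0.3257, γ^t·E[r] = 0.085380, running G = 1.719863
t=7: π = [0.2509, 0.3233, 0.1677, 0.2581], E[r] = 0.3257, γ^t·E[r] = 0.068303, running G = 1.788166
t=8: π = [0.2509, 0.3233, 0.1677, 0.2581], E[r] = 0.3257, γ^t·E[r] = 0.054642, running G = 1.842808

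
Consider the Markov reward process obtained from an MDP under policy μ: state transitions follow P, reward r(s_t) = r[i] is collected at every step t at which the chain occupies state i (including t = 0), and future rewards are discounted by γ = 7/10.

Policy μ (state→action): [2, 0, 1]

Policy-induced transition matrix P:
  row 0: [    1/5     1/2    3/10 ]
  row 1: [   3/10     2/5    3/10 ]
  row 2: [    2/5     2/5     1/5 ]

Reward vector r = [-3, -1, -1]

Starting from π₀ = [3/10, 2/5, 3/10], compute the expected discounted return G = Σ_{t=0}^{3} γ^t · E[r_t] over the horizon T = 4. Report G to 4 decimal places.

t=0: π = [0.3000, 0.4000, 0.3000], E[r] = -1.6000, γ^t·E[r] = -1.600000, running G = -1.600000
t=1: π = [0.3000, 0.4300, 0.2700], E[r] = -1.6000, γ^t·E[r] = -1.120000, running G = -2.720000
t=2: π = [0.2970, 0.4300, 0.2730], E[r] = -1.5940, γ^t·E[r] = -0.781060, running G = -3.501060
t=3: π = [0.2976, 0.4297, 0.2727], E[r] = -1.5952, γ^t·E[r] = -0.547154, running G = -4.048214

G = -4.0482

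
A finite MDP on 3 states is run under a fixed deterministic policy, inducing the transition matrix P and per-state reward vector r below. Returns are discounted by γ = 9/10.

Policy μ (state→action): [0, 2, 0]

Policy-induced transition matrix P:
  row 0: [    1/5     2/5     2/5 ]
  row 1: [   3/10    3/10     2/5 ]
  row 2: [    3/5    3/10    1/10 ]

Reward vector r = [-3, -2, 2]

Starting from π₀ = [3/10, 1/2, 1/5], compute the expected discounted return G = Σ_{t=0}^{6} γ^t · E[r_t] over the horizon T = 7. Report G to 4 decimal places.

G = -6.1400

t=0: π = [0.3000, 0.5000, 0.2000], E[r] = -1.5000, γ^t·E[r] = -1.500000, running G = -1.500000
t=1: π = [0.3300, 0.3300, 0.3400], E[r] = -0.9700, γ^t·E[r] = -0.873000, running G = -2.373000
t=2: π = [0.3690, 0.3330, 0.2980], E[r] = -1.1770, γ^t·E[r] = -0.953370, running G = -3.326370
t=3: π = [0.3525, 0.3369, 0.3106], E[r] = -1.1101, γ^t·E[r] = -0.809263, running G = -4.135633
t=4: π = [0.3579, 0.3353, 0.3068], E[r] = -1.1307, γ^t·E[r] = -0.741819, running G = -4.877452
t=5: π = [0.3563, 0.3358, 0.3080], E[r] = -1.1244, γ^t·E[r] = -0.663969, running G = -5.541421
t=6: π = [0.3568, 0.3356, 0.3076], E[r] = -1.1263, γ^t·E[r] = -0.598565, running G = -6.139986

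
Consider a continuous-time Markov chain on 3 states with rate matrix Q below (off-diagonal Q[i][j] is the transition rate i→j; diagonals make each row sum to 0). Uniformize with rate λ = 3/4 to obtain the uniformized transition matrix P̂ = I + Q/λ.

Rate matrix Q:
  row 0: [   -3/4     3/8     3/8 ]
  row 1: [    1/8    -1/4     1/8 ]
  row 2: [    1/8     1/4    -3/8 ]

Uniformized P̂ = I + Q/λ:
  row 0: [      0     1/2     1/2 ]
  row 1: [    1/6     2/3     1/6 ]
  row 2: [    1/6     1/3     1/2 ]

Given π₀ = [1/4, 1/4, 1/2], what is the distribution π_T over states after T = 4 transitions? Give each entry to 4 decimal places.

π = [0.1429, 0.5326, 0.3245]

t=0: π = [0.2500, 0.2500, 0.5000]
t=1: π = [0.1250, 0.4583, 0.4167]
t=2: π = [0.1458, 0.5069, 0.3472]
t=3: π = [0.1424, 0.5266, 0.3310]
t=4: π = [0.1429, 0.5326, 0.3245]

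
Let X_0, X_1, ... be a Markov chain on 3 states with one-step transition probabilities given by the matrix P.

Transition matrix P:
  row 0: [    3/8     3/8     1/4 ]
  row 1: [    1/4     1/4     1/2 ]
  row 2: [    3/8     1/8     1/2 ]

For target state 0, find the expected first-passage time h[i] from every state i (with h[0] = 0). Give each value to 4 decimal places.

First-step conditioning: h[0] = 0; for i ≠ 0, h[i] = 1 + Σ_k P[i][k]·h[k].
  h[1] = 1 + 1/4·h[1] + 1/2·h[2]
  h[2] = 1 + 1/8·h[1] + 1/2·h[2]
Solving the 2×2 linear system over states ≠ 0 gives exactly h = [0, 16/5, 14/5] (h[0] = 0 is the target).

h = [0.0000, 3.2000, 2.8000]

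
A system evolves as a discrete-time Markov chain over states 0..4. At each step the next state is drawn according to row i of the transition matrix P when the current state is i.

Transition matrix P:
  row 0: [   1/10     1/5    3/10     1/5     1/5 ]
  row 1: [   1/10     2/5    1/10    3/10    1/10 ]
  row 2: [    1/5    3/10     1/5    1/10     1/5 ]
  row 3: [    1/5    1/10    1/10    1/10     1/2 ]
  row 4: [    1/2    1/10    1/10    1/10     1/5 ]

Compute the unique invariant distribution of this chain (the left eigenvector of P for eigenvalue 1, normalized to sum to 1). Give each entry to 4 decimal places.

Balance equations π_j = Σ_i π_i·P[i][j]:
  π_0 = 1/10·π_0 + 1/10·π_1 + 1/5·π_2 + 1/5·π_3 + 1/2·π_4
  π_1 = 1/5·π_0 + 2/5·π_1 + 3/10·π_2 + 1/10·π_3 + 1/10·π_4
  π_2 = 3/10·π_0 + 1/10·π_1 + 1/5·π_2 + 1/10·π_3 + 1/10·π_4
  π_3 = 1/5·π_0 + 3/10·π_1 + 1/10·π_2 + 1/10·π_3 + 1/10·π_4
  normalize: π_0 + π_1 + π_2 + π_3 + π_4 = 1
Solving the linear system gives exactly π = [2245/10027, 2214/10027, 1613/10027, 1670/10027, 2285/10027].

π = [0.2239, 0.2208, 0.1609, 0.1666, 0.2279]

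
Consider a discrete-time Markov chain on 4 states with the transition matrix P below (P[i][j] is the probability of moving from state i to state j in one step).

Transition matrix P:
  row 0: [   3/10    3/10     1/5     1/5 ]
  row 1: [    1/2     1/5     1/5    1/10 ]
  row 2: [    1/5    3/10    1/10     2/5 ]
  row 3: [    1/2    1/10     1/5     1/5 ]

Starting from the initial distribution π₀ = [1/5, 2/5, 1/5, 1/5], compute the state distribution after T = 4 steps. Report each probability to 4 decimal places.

t=0: π = [0.2000, 0.4000, 0.2000, 0.2000]
t=1: π = [0.4000, 0.2200, 0.1800, 0.2000]
t=2: π = [0.3660, 0.2380, 0.1820, 0.2140]
t=3: π = [0.3722, 0.2334, 0.1818, 0.2126]
t=4: π = [0.3710, 0.2341, 0.1818, 0.2130]

π = [0.3710, 0.2341, 0.1818, 0.2130]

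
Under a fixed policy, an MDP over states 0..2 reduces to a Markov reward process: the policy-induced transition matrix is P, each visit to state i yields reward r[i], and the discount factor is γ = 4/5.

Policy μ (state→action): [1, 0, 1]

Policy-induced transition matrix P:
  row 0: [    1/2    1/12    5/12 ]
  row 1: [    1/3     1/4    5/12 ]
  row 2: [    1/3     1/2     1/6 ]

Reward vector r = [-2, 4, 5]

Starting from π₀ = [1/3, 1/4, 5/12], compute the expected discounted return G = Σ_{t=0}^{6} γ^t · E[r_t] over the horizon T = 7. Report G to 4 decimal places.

G = 8.1704

t=0: π = [0.3333, 0.2500, 0.4167], E[r] = 2.4167, γ^t·E[r] = 2.416667, running G = 2.416667
t=1: π = [0.3889, 0.2986, 0.3125], E[r] = 1.9792, γ^t·E[r] = 1.583333, running G = 4.000000
t=2: π = [0.3981, 0.2633, 0.3385], E[r] = 1.9497, γ^t·E[r] = 1.247778, running G = 5.247778
t=3: π = [0.3997, 0.2683, 0.3320], E[r] = 1.9339, γ^t·E[r] = 0.990148, running G = 6.237926
t=4: π = [0.3999, 0.2664, 0.3337], E[r] = 1.9340, γ^t·E[r] = 0.792153, running G = 7.030079
t=5: π = [0.4000, 0.2668, 0.3333], E[r] = 1.9333, γ^t·E[r] = 0.633505, running G = 7.663584
t=6: π = [0.4000, 0.2666, 0.3334], E[r] = 1.9334, γ^t·E[r] = 0.506819, running G = 8.170403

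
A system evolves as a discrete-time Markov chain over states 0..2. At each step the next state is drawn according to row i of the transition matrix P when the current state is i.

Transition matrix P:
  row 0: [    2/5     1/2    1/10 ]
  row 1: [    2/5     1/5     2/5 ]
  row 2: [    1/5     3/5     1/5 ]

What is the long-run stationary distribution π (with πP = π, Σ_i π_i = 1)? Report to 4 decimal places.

π = [0.3509, 0.4035, 0.2456]

Balance equations π_j = Σ_i π_i·P[i][j]:
  π_0 = 2/5·π_0 + 2/5·π_1 + 1/5·π_2
  π_1 = 1/2·π_0 + 1/5·π_1 + 3/5·π_2
  normalize: π_0 + π_1 + π_2 = 1
Solving the linear system gives exactly π = [20/57, 23/57, 14/57].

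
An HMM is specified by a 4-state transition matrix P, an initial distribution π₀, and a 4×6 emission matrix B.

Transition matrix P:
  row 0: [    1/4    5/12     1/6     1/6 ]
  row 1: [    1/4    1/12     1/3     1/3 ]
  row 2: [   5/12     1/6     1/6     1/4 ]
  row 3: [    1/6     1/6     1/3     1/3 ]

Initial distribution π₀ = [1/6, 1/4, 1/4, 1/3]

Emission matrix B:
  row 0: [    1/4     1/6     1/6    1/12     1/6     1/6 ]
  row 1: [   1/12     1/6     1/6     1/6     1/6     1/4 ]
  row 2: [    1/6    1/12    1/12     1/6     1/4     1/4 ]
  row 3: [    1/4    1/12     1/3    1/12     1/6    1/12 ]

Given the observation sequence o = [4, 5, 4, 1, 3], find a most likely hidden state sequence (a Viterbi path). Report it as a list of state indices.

t=0: δ = [2.778e-02, 4.167e-02, 6.250e-02, 5.556e-02]  (obs o_0=4)
t=1: δ = [4.340e-03, 2.894e-03, 4.630e-03, 1.543e-03]  ψ = [2, 0, 3, 3]  (obs o_1=5)
t=2: δ = [3.215e-04, 3.014e-04, 2.411e-04, 1.929e-04]  ψ = [2, 0, 1, 2]  (obs o_2=4)
t=3: δ = [1.674e-05, 2.233e-05, 8.372e-06, 8.372e-06]  ψ = [2, 0, 1, 1]  (obs o_3=1)
t=4: δ = [4.651e-07, 1.163e-06, 1.240e-06, 6.202e-07]  ψ = [1, 0, 1, 1]  (obs o_4=3)
backtrack: best end state = 2; path = [3, 2, 0, 1, 2]

path = [3, 2, 0, 1, 2]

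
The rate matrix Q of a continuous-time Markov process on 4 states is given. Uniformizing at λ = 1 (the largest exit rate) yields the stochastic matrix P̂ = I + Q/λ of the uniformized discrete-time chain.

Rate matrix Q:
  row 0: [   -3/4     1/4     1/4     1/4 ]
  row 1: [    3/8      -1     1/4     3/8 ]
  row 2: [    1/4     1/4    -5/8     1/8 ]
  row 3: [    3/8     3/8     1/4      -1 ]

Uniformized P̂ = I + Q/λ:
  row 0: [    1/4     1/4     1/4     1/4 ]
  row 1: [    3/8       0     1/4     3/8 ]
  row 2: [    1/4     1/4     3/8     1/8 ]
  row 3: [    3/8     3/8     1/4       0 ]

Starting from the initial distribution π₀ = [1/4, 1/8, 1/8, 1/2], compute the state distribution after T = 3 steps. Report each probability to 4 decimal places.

t=0: π = [0.2500, 0.1250, 0.1250, 0.5000]
t=1: π = [0.3281, 0.2813, 0.2656, 0.1250]
t=2: π = [0.3008, 0.1953, 0.2832, 0.2207]
t=3: π = [0.3020, 0.2288, 0.2854, 0.1838]

π = [0.3020, 0.2288, 0.2854, 0.1838]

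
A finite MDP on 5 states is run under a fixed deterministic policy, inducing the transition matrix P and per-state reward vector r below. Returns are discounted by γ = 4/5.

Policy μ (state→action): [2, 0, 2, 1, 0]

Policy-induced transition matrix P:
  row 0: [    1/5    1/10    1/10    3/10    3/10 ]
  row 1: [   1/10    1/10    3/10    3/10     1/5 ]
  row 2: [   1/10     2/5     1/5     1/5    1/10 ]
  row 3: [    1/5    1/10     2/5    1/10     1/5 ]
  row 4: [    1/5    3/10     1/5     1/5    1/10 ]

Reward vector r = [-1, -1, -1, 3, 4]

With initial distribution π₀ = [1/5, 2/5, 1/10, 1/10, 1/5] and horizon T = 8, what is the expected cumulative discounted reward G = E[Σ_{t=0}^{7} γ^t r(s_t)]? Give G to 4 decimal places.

t=0: π = [0.2000, 0.4000, 0.1000, 0.1000, 0.2000], E[r] = 0.4000, γ^t·E[r] = 0.400000, running G = 0.400000
t=1: π = [0.1500, 0.1700, 0.2400, 0.2500, 0.1900], E[r] = 0.9500, γ^t·E[r] = 0.760000, running G = 1.160000
t=2: π = [0.1590, 0.2100, 0.2520, 0.2070, 0.1720], E[r] = 0.6880, γ^t·E[r] = 0.440320, running G = 1.600320
t=3: π = [0.1538, 0.2100, 0.2465, 0.2162, 0.1735], E[r] = 0.7323, γ^t·E[r] = 0.374938, running G = 1.975258
t=4: π = [0.1544, 0.2087, 0.2489, 0.2148, 0.1734], E[r] = 0.7259, γ^t·E[r] = 0.297345, running G = 2.272603
t=5: π = [0.1542, 0.2093, 0.2484, 0.2148, 0.1732], E[r] = 0.7254, γ^t·E[r] = 0.237683, running G = 2.510286
t=6: π = [0.1542, 0.2092, 0.2485, 0.2149, 0.1733], E[r] = 0.7258, γ^t·E[r] = 0.190272, running G = 2.700558
t=7: π = [0.1542, 0.2092, 0.2485, 0.2149, 0.1732], E[r] = 0.7256, γ^t·E[r] = 0.152180, running G = 2.852738

G = 2.8527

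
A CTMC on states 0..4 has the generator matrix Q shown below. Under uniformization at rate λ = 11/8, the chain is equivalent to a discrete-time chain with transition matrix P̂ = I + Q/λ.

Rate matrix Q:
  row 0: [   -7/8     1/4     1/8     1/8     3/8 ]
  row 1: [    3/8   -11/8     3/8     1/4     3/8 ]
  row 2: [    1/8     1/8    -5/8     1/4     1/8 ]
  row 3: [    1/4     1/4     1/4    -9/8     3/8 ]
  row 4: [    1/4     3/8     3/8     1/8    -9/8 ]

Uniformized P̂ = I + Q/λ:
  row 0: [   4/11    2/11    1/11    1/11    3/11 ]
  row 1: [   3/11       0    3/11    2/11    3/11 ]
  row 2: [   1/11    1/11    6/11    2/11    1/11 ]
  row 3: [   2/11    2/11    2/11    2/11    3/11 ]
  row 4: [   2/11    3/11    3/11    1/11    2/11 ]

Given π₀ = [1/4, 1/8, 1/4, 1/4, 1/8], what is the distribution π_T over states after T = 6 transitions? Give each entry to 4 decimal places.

π = [0.2045, 0.1457, 0.3056, 0.1451, 0.1991]

t=0: π = [0.2500, 0.1250, 0.2500, 0.2500, 0.1250]
t=1: π = [0.2159, 0.1477, 0.2727, 0.1477, 0.2159]
t=2: π = [0.2097, 0.1498, 0.2944, 0.1426, 0.2035]
t=3: π = [0.2068, 0.1463, 0.3019, 0.1443, 0.2007]
t=4: π = [0.2053, 0.1460, 0.3044, 0.1448, 0.1996]
t=5: π = [0.2047, 0.1457, 0.3053, 0.1450, 0.1992]
t=6: π = [0.2045, 0.1457, 0.3056, 0.1451, 0.1991]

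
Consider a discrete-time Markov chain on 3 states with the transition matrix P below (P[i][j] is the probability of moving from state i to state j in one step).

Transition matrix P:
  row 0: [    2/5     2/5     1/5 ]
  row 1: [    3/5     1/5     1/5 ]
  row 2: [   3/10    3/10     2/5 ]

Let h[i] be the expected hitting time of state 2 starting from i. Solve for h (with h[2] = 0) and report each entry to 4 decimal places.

First-step conditioning: h[2] = 0; for i ≠ 2, h[i] = 1 + Σ_k P[i][k]·h[k].
  h[0] = 1 + 2/5·h[0] + 2/5·h[1]
  h[1] = 1 + 3/5·h[0] + 1/5·h[1]
Solving the 2×2 linear system over states ≠ 2 gives exactly h = [5, 5, 0] (h[2] = 0 is the target).

h = [5.0000, 5.0000, 0.0000]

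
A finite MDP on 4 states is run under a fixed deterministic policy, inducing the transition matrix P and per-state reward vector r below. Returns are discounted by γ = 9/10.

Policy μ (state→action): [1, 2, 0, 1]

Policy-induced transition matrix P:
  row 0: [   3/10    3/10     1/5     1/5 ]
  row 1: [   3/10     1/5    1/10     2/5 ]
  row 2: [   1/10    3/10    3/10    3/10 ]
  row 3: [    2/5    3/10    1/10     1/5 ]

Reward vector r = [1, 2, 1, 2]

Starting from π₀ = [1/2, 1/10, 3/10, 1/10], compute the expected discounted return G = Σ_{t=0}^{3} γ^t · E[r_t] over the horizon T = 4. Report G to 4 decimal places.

t=0: π = [0.5000, 0.1000, 0.3000, 0.1000], E[r] = 1.2000, γ^t·E[r] = 1.200000, running G = 1.200000
t=1: π = [0.2500, 0.2900, 0.2100, 0.2500], E[r] = 1.5400, γ^t·E[r] = 1.386000, running G = 2.586000
t=2: π = [0.2830, 0.2710, 0.1670, 0.2790], E[r] = 1.5500, γ^t·E[r] = 1.255500, running G = 3.841500
t=3: π = [0.2945, 0.2729, 0.1617, 0.2709], E[r] = 1.5438, γ^t·E[r] = 1.125430, running G = 4.966930

G = 4.9669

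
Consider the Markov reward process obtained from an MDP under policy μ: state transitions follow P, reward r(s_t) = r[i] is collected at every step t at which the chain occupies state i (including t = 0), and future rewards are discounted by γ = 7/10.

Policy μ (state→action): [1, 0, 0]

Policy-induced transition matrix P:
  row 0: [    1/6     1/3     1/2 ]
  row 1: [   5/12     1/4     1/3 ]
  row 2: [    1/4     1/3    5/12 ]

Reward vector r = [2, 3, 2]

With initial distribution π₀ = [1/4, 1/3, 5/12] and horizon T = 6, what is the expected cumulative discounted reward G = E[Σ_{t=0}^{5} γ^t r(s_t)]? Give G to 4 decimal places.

G = 6.8115

t=0: π = [0.2500, 0.3333, 0.4167], E[r] = 2.3333, γ^t·E[r] = 2.333333, running G = 2.333333
t=1: π = [0.2847, 0.3056, 0.4097], E[r] = 2.3056, γ^t·E[r] = 1.613889, running G = 3.947222
t=2: π = [0.2772, 0.3079, 0.4149], E[r] = 2.3079, γ^t·E[r] = 1.130856, running G = 5.078079
t=3: π = [0.2782, 0.3077, 0.4141], E[r] = 2.3077, γ^t·E[r] = 0.791533, running G = 5.869612
t=4: π = [0.2781, 0.3077, 0.4142], E[r] = 2.3077, γ^t·E[r] = 0.554077, running G = 6.423689
t=5: π = [0.2781, 0.3077, 0.4142], E[r] = 2.3077, γ^t·E[r] = 0.387854, running G = 6.811543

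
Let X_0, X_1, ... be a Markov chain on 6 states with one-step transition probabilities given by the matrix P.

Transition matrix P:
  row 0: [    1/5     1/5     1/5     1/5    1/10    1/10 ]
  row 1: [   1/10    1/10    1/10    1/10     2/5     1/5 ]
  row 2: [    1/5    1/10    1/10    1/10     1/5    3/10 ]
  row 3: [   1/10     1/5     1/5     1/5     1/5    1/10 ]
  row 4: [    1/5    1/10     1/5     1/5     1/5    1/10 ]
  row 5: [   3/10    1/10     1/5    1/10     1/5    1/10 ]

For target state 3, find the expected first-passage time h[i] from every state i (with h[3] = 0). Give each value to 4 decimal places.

h = [6.4622, 7.0277, 7.0986, 0.0000, 6.3994, 7.0456]

First-step conditioning: h[3] = 0; for i ≠ 3, h[i] = 1 + Σ_k P[i][k]·h[k].
  h[0] = 1 + 1/5·h[0] + 1/5·h[1] + 1/5·h[2] + 1/10·h[4] + 1/10·h[5]
  h[1] = 1 + 1/10·h[0] + 1/10·h[1] + 1/10·h[2] + 2/5·h[4] + 1/5·h[5]
  h[2] = 1 + 1/5·h[0] + 1/10·h[1] + 1/10·h[2] + 1/5·h[4] + 3/10·h[5]
  h[4] = 1 + 1/5·h[0] + 1/10·h[1] + 1/5·h[2] + 1/5·h[4] + 1/10·h[5]
  h[5] = 1 + 3/10·h[0] + 1/10·h[1] + 1/5·h[2] + 1/5·h[4] + 1/10·h[5]
Solving the 5×5 linear system over states ≠ 3 gives exactly h = [5900/913, 121910/17347, 123140/17347, 0, 111010/17347, 122220/17347] (h[3] = 0 is the target).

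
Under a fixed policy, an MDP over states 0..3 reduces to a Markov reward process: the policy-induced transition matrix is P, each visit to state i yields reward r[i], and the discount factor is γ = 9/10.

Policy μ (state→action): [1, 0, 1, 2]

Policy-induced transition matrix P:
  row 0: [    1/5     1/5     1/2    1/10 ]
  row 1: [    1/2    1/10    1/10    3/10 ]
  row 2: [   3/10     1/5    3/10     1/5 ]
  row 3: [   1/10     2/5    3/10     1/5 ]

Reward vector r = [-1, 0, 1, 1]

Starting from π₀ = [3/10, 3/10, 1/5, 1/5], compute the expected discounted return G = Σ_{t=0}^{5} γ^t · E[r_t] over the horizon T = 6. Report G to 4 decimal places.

G = 0.9308

t=0: π = [0.3000, 0.3000, 0.2000, 0.2000], E[r] = 0.1000, γ^t·E[r] = 0.100000, running G = 0.100000
t=1: π = [0.2900, 0.2100, 0.3000, 0.2000], E[r] = 0.2100, γ^t·E[r] = 0.189000, running G = 0.289000
t=2: π = [0.2730, 0.2190, 0.3160, 0.1920], E[r] = 0.2350, γ^t·E[r] = 0.190350, running G = 0.479350
t=3: π = [0.2781, 0.2165, 0.3108, 0.1946], E[r] = 0.2273, γ^t·E[r] = 0.165702, running G = 0.645052
t=4: π = [0.2766, 0.2173, 0.3123, 0.1938], E[r] = 0.2296, γ^t·E[r] = 0.150634, running G = 0.795686
t=5: π = [0.2770, 0.2170, 0.3119, 0.1941], E[r] = 0.2289, γ^t·E[r] = 0.135164, running G = 0.930849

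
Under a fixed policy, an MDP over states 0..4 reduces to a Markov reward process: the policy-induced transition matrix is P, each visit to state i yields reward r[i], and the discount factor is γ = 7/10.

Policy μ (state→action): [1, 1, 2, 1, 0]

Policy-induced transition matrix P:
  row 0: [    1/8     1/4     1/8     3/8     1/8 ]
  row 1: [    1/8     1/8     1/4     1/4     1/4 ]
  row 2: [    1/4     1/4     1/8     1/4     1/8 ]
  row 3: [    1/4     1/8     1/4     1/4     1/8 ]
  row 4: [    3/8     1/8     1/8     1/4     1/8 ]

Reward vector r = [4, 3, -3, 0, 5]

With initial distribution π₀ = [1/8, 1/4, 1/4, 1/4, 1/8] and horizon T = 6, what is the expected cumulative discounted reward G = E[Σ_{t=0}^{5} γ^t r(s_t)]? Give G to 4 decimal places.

G = 4.2322

t=0: π = [0.1250, 0.2500, 0.2500, 0.2500, 0.1250], E[r] = 1.1250, γ^t·E[r] = 1.125000, running G = 1.125000
t=1: π = [0.2188, 0.1719, 0.1875, 0.2656, 0.1563], E[r] = 1.6094, γ^t·E[r] = 1.126563, running G = 2.251563
t=2: π = [0.2207, 0.1758, 0.1797, 0.2773, 0.1465], E[r] = 1.6035, γ^t·E[r] = 0.785723, running G = 3.037285
t=3: π = [0.2188, 0.1750, 0.1816, 0.2776, 0.1470], E[r] = 1.5901, γ^t·E[r] = 0.545400, running G = 3.582685
t=4: π = [0.2191, 0.1750, 0.1816, 0.2773, 0.1469], E[r] = 1.5914, γ^t·E[r] = 0.382095, running G = 3.964780
t=5: π = [0.2191, 0.1751, 0.1815, 0.2774, 0.1469], E[r] = 1.5914, γ^t·E[r] = 0.267462, running G = 4.232243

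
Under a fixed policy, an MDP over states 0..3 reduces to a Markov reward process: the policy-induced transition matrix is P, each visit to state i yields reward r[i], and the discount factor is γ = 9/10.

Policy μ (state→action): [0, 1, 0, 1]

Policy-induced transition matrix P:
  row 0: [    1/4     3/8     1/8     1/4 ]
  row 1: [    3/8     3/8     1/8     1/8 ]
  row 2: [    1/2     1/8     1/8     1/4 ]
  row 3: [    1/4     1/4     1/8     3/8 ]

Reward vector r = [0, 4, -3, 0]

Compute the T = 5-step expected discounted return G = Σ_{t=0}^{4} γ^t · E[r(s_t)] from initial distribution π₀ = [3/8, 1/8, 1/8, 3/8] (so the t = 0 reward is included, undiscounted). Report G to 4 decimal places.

t=0: π = [0.3750, 0.1250, 0.1250, 0.3750], E[r] = 0.1250, γ^t·E[r] = 0.125000, running G = 0.125000
t=1: π = [0.2969, 0.2969, 0.1250, 0.2813], E[r] = 0.8125, γ^t·E[r] = 0.731250, running G = 0.856250
t=2: π = [0.3184, 0.3086, 0.1250, 0.2480], E[r] = 0.8594, γ^t·E[r] = 0.696094, running G = 1.552344
t=3: π = [0.3198, 0.3127, 0.1250, 0.2424], E[r] = 0.8760, γ^t·E[r] = 0.638587, running G = 2.190931
t=4: π = [0.3203, 0.3134, 0.1250, 0.2412], E[r] = 0.8788, γ^t·E[r] = 0.576570, running G = 2.767501

G = 2.7675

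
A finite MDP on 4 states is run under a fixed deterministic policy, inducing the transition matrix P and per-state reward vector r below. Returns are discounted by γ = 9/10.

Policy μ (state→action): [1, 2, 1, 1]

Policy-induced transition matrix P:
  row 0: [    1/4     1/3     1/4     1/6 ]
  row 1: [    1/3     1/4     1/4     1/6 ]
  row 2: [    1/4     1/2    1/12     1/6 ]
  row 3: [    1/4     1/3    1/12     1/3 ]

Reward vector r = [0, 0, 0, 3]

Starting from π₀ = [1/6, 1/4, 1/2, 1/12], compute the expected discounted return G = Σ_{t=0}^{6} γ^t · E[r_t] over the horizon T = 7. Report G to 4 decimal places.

G = 2.7185

t=0: π = [0.1667, 0.2500, 0.5000, 0.0833], E[r] = 0.2500, γ^t·E[r] = 0.250000, running G = 0.250000
t=1: π = [0.2708, 0.3958, 0.1528, 0.1806], E[r] = 0.5417, γ^t·E[r] = 0.487500, running G = 0.737500
t=2: π = [0.2830, 0.3258, 0.1944, 0.1968], E[r] = 0.5903, γ^t·E[r] = 0.478125, running G = 1.215625
t=3: π = [0.2772, 0.3386, 0.1848, 0.1995], E[r] = 0.5984, γ^t·E[r] = 0.436219, running G = 1.651844
t=4: π = [0.2782, 0.3359, 0.1860, 0.1999], E[r] = 0.5997, γ^t·E[r] = 0.393483, running G = 2.045327
t=5: π = [0.2780, 0.3363, 0.1857, 0.2000], E[r] = 0.6000, γ^t·E[r] = 0.354267, running G = 2.399594
t=6: π = [0.2780, 0.3363, 0.1857, 0.2000], E[r] = 0.6000, γ^t·E[r] = 0.318861, running G = 2.718455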